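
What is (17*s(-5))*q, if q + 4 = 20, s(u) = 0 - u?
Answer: 1360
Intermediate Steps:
s(u) = -u
q = 16 (q = -4 + 20 = 16)
(17*s(-5))*q = (17*(-1*(-5)))*16 = (17*5)*16 = 85*16 = 1360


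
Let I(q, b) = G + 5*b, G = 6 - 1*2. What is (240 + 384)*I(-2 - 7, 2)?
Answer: 8736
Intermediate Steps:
G = 4 (G = 6 - 2 = 4)
I(q, b) = 4 + 5*b
(240 + 384)*I(-2 - 7, 2) = (240 + 384)*(4 + 5*2) = 624*(4 + 10) = 624*14 = 8736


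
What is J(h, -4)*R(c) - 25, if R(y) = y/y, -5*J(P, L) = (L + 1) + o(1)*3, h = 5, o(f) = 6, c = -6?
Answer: -28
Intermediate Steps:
J(P, L) = -19/5 - L/5 (J(P, L) = -((L + 1) + 6*3)/5 = -((1 + L) + 18)/5 = -(19 + L)/5 = -19/5 - L/5)
R(y) = 1
J(h, -4)*R(c) - 25 = (-19/5 - ⅕*(-4))*1 - 25 = (-19/5 + ⅘)*1 - 25 = -3*1 - 25 = -3 - 25 = -28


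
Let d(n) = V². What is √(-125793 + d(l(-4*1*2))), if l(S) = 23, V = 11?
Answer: 2*I*√31418 ≈ 354.5*I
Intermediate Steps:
d(n) = 121 (d(n) = 11² = 121)
√(-125793 + d(l(-4*1*2))) = √(-125793 + 121) = √(-125672) = 2*I*√31418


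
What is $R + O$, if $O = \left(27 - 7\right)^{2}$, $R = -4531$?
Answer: $-4131$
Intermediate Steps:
$O = 400$ ($O = 20^{2} = 400$)
$R + O = -4531 + 400 = -4131$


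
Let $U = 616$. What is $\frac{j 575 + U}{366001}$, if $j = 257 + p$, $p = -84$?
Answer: $\frac{100091}{366001} \approx 0.27347$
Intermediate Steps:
$j = 173$ ($j = 257 - 84 = 173$)
$\frac{j 575 + U}{366001} = \frac{173 \cdot 575 + 616}{366001} = \left(99475 + 616\right) \frac{1}{366001} = 100091 \cdot \frac{1}{366001} = \frac{100091}{366001}$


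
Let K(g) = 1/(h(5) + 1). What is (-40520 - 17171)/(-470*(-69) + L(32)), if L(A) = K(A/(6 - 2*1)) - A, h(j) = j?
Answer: -346146/194389 ≈ -1.7807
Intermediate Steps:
K(g) = ⅙ (K(g) = 1/(5 + 1) = 1/6 = ⅙)
L(A) = ⅙ - A
(-40520 - 17171)/(-470*(-69) + L(32)) = (-40520 - 17171)/(-470*(-69) + (⅙ - 1*32)) = -57691/(32430 + (⅙ - 32)) = -57691/(32430 - 191/6) = -57691/194389/6 = -57691*6/194389 = -346146/194389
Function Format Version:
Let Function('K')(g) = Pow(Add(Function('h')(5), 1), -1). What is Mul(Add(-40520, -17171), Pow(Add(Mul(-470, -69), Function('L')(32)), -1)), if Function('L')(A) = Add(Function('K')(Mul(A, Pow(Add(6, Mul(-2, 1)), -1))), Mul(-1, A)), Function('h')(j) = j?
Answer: Rational(-346146, 194389) ≈ -1.7807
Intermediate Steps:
Function('K')(g) = Rational(1, 6) (Function('K')(g) = Pow(Add(5, 1), -1) = Pow(6, -1) = Rational(1, 6))
Function('L')(A) = Add(Rational(1, 6), Mul(-1, A))
Mul(Add(-40520, -17171), Pow(Add(Mul(-470, -69), Function('L')(32)), -1)) = Mul(Add(-40520, -17171), Pow(Add(Mul(-470, -69), Add(Rational(1, 6), Mul(-1, 32))), -1)) = Mul(-57691, Pow(Add(32430, Add(Rational(1, 6), -32)), -1)) = Mul(-57691, Pow(Add(32430, Rational(-191, 6)), -1)) = Mul(-57691, Pow(Rational(194389, 6), -1)) = Mul(-57691, Rational(6, 194389)) = Rational(-346146, 194389)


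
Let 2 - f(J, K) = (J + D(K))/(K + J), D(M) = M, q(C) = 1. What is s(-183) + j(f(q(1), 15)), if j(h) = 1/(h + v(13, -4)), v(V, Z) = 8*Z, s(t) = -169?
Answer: -5240/31 ≈ -169.03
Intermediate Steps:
f(J, K) = 1 (f(J, K) = 2 - (J + K)/(K + J) = 2 - (J + K)/(J + K) = 2 - 1*1 = 2 - 1 = 1)
j(h) = 1/(-32 + h) (j(h) = 1/(h + 8*(-4)) = 1/(h - 32) = 1/(-32 + h))
s(-183) + j(f(q(1), 15)) = -169 + 1/(-32 + 1) = -169 + 1/(-31) = -169 - 1/31 = -5240/31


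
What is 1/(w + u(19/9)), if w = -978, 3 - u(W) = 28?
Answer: -1/1003 ≈ -0.00099701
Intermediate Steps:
u(W) = -25 (u(W) = 3 - 1*28 = 3 - 28 = -25)
1/(w + u(19/9)) = 1/(-978 - 25) = 1/(-1003) = -1/1003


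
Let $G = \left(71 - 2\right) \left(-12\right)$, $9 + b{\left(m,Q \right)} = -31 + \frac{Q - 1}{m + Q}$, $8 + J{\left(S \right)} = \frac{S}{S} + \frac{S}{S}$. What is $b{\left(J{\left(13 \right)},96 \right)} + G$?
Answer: $- \frac{15605}{18} \approx -866.94$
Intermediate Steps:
$J{\left(S \right)} = -6$ ($J{\left(S \right)} = -8 + \left(\frac{S}{S} + \frac{S}{S}\right) = -8 + \left(1 + 1\right) = -8 + 2 = -6$)
$b{\left(m,Q \right)} = -40 + \frac{-1 + Q}{Q + m}$ ($b{\left(m,Q \right)} = -9 + \left(-31 + \frac{Q - 1}{m + Q}\right) = -9 + \left(-31 + \frac{-1 + Q}{Q + m}\right) = -40 + \frac{-1 + Q}{Q + m}$)
$G = -828$ ($G = 69 \left(-12\right) = -828$)
$b{\left(J{\left(13 \right)},96 \right)} + G = \frac{-1 - -240 - 3744}{96 - 6} - 828 = \frac{-1 + 240 - 3744}{90} - 828 = \frac{1}{90} \left(-3505\right) - 828 = - \frac{701}{18} - 828 = - \frac{15605}{18}$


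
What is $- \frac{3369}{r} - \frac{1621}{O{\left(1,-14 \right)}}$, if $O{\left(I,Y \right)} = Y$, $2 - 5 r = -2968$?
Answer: $\frac{76309}{693} \approx 110.11$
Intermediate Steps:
$r = 594$ ($r = \frac{2}{5} - - \frac{2968}{5} = \frac{2}{5} + \frac{2968}{5} = 594$)
$- \frac{3369}{r} - \frac{1621}{O{\left(1,-14 \right)}} = - \frac{3369}{594} - \frac{1621}{-14} = \left(-3369\right) \frac{1}{594} - - \frac{1621}{14} = - \frac{1123}{198} + \frac{1621}{14} = \frac{76309}{693}$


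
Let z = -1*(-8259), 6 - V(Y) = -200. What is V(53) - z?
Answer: -8053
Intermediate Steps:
V(Y) = 206 (V(Y) = 6 - 1*(-200) = 6 + 200 = 206)
z = 8259
V(53) - z = 206 - 1*8259 = 206 - 8259 = -8053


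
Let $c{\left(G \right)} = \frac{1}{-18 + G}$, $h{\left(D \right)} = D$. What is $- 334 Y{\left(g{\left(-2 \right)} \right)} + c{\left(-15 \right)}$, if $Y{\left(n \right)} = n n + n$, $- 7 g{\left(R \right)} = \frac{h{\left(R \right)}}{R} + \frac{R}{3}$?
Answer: $\frac{73333}{4851} \approx 15.117$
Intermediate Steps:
$g{\left(R \right)} = - \frac{1}{7} - \frac{R}{21}$ ($g{\left(R \right)} = - \frac{\frac{R}{R} + \frac{R}{3}}{7} = - \frac{1 + R \frac{1}{3}}{7} = - \frac{1 + \frac{R}{3}}{7} = - \frac{1}{7} - \frac{R}{21}$)
$Y{\left(n \right)} = n + n^{2}$ ($Y{\left(n \right)} = n^{2} + n = n + n^{2}$)
$- 334 Y{\left(g{\left(-2 \right)} \right)} + c{\left(-15 \right)} = - 334 \left(- \frac{1}{7} - - \frac{2}{21}\right) \left(1 - \frac{1}{21}\right) + \frac{1}{-18 - 15} = - 334 \left(- \frac{1}{7} + \frac{2}{21}\right) \left(1 + \left(- \frac{1}{7} + \frac{2}{21}\right)\right) + \frac{1}{-33} = - 334 \left(- \frac{1 - \frac{1}{21}}{21}\right) - \frac{1}{33} = - 334 \left(\left(- \frac{1}{21}\right) \frac{20}{21}\right) - \frac{1}{33} = \left(-334\right) \left(- \frac{20}{441}\right) - \frac{1}{33} = \frac{6680}{441} - \frac{1}{33} = \frac{73333}{4851}$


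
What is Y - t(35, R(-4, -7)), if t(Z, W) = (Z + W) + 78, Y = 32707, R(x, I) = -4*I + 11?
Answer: 32555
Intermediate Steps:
R(x, I) = 11 - 4*I
t(Z, W) = 78 + W + Z (t(Z, W) = (W + Z) + 78 = 78 + W + Z)
Y - t(35, R(-4, -7)) = 32707 - (78 + (11 - 4*(-7)) + 35) = 32707 - (78 + (11 + 28) + 35) = 32707 - (78 + 39 + 35) = 32707 - 1*152 = 32707 - 152 = 32555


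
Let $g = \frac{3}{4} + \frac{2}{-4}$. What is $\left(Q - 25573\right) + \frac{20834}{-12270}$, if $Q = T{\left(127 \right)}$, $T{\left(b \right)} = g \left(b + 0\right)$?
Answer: $- \frac{626823943}{24540} \approx -25543.0$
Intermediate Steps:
$g = \frac{1}{4}$ ($g = 3 \cdot \frac{1}{4} + 2 \left(- \frac{1}{4}\right) = \frac{3}{4} - \frac{1}{2} = \frac{1}{4} \approx 0.25$)
$T{\left(b \right)} = \frac{b}{4}$ ($T{\left(b \right)} = \frac{b + 0}{4} = \frac{b}{4}$)
$Q = \frac{127}{4}$ ($Q = \frac{1}{4} \cdot 127 = \frac{127}{4} \approx 31.75$)
$\left(Q - 25573\right) + \frac{20834}{-12270} = \left(\frac{127}{4} - 25573\right) + \frac{20834}{-12270} = - \frac{102165}{4} + 20834 \left(- \frac{1}{12270}\right) = - \frac{102165}{4} - \frac{10417}{6135} = - \frac{626823943}{24540}$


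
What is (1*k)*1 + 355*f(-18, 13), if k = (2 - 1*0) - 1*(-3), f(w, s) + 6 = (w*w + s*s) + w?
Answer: 166500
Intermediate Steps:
f(w, s) = -6 + w + s² + w² (f(w, s) = -6 + ((w*w + s*s) + w) = -6 + ((w² + s²) + w) = -6 + ((s² + w²) + w) = -6 + (w + s² + w²) = -6 + w + s² + w²)
k = 5 (k = (2 + 0) + 3 = 2 + 3 = 5)
(1*k)*1 + 355*f(-18, 13) = (1*5)*1 + 355*(-6 - 18 + 13² + (-18)²) = 5*1 + 355*(-6 - 18 + 169 + 324) = 5 + 355*469 = 5 + 166495 = 166500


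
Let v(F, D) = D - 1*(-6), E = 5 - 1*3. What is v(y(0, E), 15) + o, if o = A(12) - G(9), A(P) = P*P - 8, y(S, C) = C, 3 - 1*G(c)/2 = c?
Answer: 169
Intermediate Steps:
G(c) = 6 - 2*c
E = 2 (E = 5 - 3 = 2)
A(P) = -8 + P² (A(P) = P² - 8 = -8 + P²)
v(F, D) = 6 + D (v(F, D) = D + 6 = 6 + D)
o = 148 (o = (-8 + 12²) - (6 - 2*9) = (-8 + 144) - (6 - 18) = 136 - 1*(-12) = 136 + 12 = 148)
v(y(0, E), 15) + o = (6 + 15) + 148 = 21 + 148 = 169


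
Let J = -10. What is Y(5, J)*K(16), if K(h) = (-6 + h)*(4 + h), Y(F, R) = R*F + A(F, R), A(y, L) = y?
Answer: -9000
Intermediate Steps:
Y(F, R) = F + F*R (Y(F, R) = R*F + F = F*R + F = F + F*R)
Y(5, J)*K(16) = (5*(1 - 10))*(-24 + 16² - 2*16) = (5*(-9))*(-24 + 256 - 32) = -45*200 = -9000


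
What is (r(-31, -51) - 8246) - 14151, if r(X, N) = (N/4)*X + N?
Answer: -88211/4 ≈ -22053.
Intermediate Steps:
r(X, N) = N + N*X/4 (r(X, N) = (N*(1/4))*X + N = (N/4)*X + N = N*X/4 + N = N + N*X/4)
(r(-31, -51) - 8246) - 14151 = ((1/4)*(-51)*(4 - 31) - 8246) - 14151 = ((1/4)*(-51)*(-27) - 8246) - 14151 = (1377/4 - 8246) - 14151 = -31607/4 - 14151 = -88211/4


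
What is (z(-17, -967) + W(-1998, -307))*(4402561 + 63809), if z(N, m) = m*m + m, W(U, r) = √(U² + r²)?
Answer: 4172134477140 + 4466370*√4086253 ≈ 4.1812e+12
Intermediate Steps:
z(N, m) = m + m² (z(N, m) = m² + m = m + m²)
(z(-17, -967) + W(-1998, -307))*(4402561 + 63809) = (-967*(1 - 967) + √((-1998)² + (-307)²))*(4402561 + 63809) = (-967*(-966) + √(3992004 + 94249))*4466370 = (934122 + √4086253)*4466370 = 4172134477140 + 4466370*√4086253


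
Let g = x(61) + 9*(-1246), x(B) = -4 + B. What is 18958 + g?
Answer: 7801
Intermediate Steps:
g = -11157 (g = (-4 + 61) + 9*(-1246) = 57 - 11214 = -11157)
18958 + g = 18958 - 11157 = 7801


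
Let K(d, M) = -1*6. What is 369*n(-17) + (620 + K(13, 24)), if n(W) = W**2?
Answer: 107255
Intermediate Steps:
K(d, M) = -6
369*n(-17) + (620 + K(13, 24)) = 369*(-17)**2 + (620 - 6) = 369*289 + 614 = 106641 + 614 = 107255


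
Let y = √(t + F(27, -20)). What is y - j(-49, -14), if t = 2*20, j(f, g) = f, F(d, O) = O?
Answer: 49 + 2*√5 ≈ 53.472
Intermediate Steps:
t = 40
y = 2*√5 (y = √(40 - 20) = √20 = 2*√5 ≈ 4.4721)
y - j(-49, -14) = 2*√5 - 1*(-49) = 2*√5 + 49 = 49 + 2*√5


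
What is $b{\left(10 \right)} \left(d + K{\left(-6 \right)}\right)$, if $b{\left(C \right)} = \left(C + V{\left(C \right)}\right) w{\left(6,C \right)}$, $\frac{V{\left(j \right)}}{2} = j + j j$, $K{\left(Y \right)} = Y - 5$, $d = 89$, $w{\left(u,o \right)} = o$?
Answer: $179400$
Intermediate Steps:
$K{\left(Y \right)} = -5 + Y$ ($K{\left(Y \right)} = Y - 5 = -5 + Y$)
$V{\left(j \right)} = 2 j + 2 j^{2}$ ($V{\left(j \right)} = 2 \left(j + j j\right) = 2 \left(j + j^{2}\right) = 2 j + 2 j^{2}$)
$b{\left(C \right)} = C \left(C + 2 C \left(1 + C\right)\right)$ ($b{\left(C \right)} = \left(C + 2 C \left(1 + C\right)\right) C = C \left(C + 2 C \left(1 + C\right)\right)$)
$b{\left(10 \right)} \left(d + K{\left(-6 \right)}\right) = 10^{2} \left(3 + 2 \cdot 10\right) \left(89 - 11\right) = 100 \left(3 + 20\right) \left(89 - 11\right) = 100 \cdot 23 \cdot 78 = 2300 \cdot 78 = 179400$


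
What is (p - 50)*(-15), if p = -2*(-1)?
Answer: 720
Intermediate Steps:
p = 2
(p - 50)*(-15) = (2 - 50)*(-15) = -48*(-15) = 720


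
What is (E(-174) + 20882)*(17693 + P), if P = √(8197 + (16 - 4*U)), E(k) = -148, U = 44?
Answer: 366846662 + 62202*√893 ≈ 3.6871e+8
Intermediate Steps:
P = 3*√893 (P = √(8197 + (16 - 4*44)) = √(8197 + (16 - 176)) = √(8197 - 160) = √8037 = 3*√893 ≈ 89.649)
(E(-174) + 20882)*(17693 + P) = (-148 + 20882)*(17693 + 3*√893) = 20734*(17693 + 3*√893) = 366846662 + 62202*√893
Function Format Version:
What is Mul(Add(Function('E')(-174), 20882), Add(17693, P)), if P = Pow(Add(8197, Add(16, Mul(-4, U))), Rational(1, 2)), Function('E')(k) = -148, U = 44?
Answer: Add(366846662, Mul(62202, Pow(893, Rational(1, 2)))) ≈ 3.6871e+8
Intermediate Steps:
P = Mul(3, Pow(893, Rational(1, 2))) (P = Pow(Add(8197, Add(16, Mul(-4, 44))), Rational(1, 2)) = Pow(Add(8197, Add(16, -176)), Rational(1, 2)) = Pow(Add(8197, -160), Rational(1, 2)) = Pow(8037, Rational(1, 2)) = Mul(3, Pow(893, Rational(1, 2))) ≈ 89.649)
Mul(Add(Function('E')(-174), 20882), Add(17693, P)) = Mul(Add(-148, 20882), Add(17693, Mul(3, Pow(893, Rational(1, 2))))) = Mul(20734, Add(17693, Mul(3, Pow(893, Rational(1, 2))))) = Add(366846662, Mul(62202, Pow(893, Rational(1, 2))))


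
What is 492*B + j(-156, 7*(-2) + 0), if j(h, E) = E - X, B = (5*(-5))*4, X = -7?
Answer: -49207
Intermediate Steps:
B = -100 (B = -25*4 = -100)
j(h, E) = 7 + E (j(h, E) = E - 1*(-7) = E + 7 = 7 + E)
492*B + j(-156, 7*(-2) + 0) = 492*(-100) + (7 + (7*(-2) + 0)) = -49200 + (7 + (-14 + 0)) = -49200 + (7 - 14) = -49200 - 7 = -49207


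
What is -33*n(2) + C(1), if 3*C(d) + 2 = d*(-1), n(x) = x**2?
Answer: -133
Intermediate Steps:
C(d) = -2/3 - d/3 (C(d) = -2/3 + (d*(-1))/3 = -2/3 + (-d)/3 = -2/3 - d/3)
-33*n(2) + C(1) = -33*2**2 + (-2/3 - 1/3*1) = -33*4 + (-2/3 - 1/3) = -132 - 1 = -133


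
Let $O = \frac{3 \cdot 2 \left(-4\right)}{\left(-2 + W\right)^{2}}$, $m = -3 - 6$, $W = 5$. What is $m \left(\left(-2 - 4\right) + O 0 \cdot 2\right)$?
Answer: $54$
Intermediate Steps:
$m = -9$
$O = - \frac{8}{3}$ ($O = \frac{3 \cdot 2 \left(-4\right)}{\left(-2 + 5\right)^{2}} = \frac{6 \left(-4\right)}{3^{2}} = - \frac{24}{9} = \left(-24\right) \frac{1}{9} = - \frac{8}{3} \approx -2.6667$)
$m \left(\left(-2 - 4\right) + O 0 \cdot 2\right) = - 9 \left(\left(-2 - 4\right) + \left(- \frac{8}{3}\right) 0 \cdot 2\right) = - 9 \left(\left(-2 - 4\right) + 0 \cdot 2\right) = - 9 \left(-6 + 0\right) = \left(-9\right) \left(-6\right) = 54$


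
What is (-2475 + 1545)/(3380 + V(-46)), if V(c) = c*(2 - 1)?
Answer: -465/1667 ≈ -0.27894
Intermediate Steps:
V(c) = c (V(c) = c*1 = c)
(-2475 + 1545)/(3380 + V(-46)) = (-2475 + 1545)/(3380 - 46) = -930/3334 = -930*1/3334 = -465/1667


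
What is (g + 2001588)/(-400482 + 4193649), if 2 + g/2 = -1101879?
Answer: -28882/541881 ≈ -0.053300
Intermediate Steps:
g = -2203762 (g = -4 + 2*(-1101879) = -4 - 2203758 = -2203762)
(g + 2001588)/(-400482 + 4193649) = (-2203762 + 2001588)/(-400482 + 4193649) = -202174/3793167 = -202174*1/3793167 = -28882/541881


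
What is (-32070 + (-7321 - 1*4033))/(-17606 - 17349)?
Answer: 43424/34955 ≈ 1.2423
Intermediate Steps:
(-32070 + (-7321 - 1*4033))/(-17606 - 17349) = (-32070 + (-7321 - 4033))/(-34955) = (-32070 - 11354)*(-1/34955) = -43424*(-1/34955) = 43424/34955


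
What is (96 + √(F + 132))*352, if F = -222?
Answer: 33792 + 1056*I*√10 ≈ 33792.0 + 3339.4*I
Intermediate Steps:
(96 + √(F + 132))*352 = (96 + √(-222 + 132))*352 = (96 + √(-90))*352 = (96 + 3*I*√10)*352 = 33792 + 1056*I*√10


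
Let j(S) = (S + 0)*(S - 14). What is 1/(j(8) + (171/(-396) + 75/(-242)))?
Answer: -484/23591 ≈ -0.020516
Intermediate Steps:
j(S) = S*(-14 + S)
1/(j(8) + (171/(-396) + 75/(-242))) = 1/(8*(-14 + 8) + (171/(-396) + 75/(-242))) = 1/(8*(-6) + (171*(-1/396) + 75*(-1/242))) = 1/(-48 + (-19/44 - 75/242)) = 1/(-48 - 359/484) = 1/(-23591/484) = -484/23591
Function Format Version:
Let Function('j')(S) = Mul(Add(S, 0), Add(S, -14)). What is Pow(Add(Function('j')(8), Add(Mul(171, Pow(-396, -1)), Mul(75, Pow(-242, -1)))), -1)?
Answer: Rational(-484, 23591) ≈ -0.020516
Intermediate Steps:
Function('j')(S) = Mul(S, Add(-14, S))
Pow(Add(Function('j')(8), Add(Mul(171, Pow(-396, -1)), Mul(75, Pow(-242, -1)))), -1) = Pow(Add(Mul(8, Add(-14, 8)), Add(Mul(171, Pow(-396, -1)), Mul(75, Pow(-242, -1)))), -1) = Pow(Add(Mul(8, -6), Add(Mul(171, Rational(-1, 396)), Mul(75, Rational(-1, 242)))), -1) = Pow(Add(-48, Add(Rational(-19, 44), Rational(-75, 242))), -1) = Pow(Add(-48, Rational(-359, 484)), -1) = Pow(Rational(-23591, 484), -1) = Rational(-484, 23591)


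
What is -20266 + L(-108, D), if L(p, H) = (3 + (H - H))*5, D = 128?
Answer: -20251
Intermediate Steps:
L(p, H) = 15 (L(p, H) = (3 + 0)*5 = 3*5 = 15)
-20266 + L(-108, D) = -20266 + 15 = -20251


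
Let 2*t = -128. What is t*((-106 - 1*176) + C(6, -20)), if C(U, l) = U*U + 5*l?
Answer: 22144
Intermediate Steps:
C(U, l) = U**2 + 5*l
t = -64 (t = (1/2)*(-128) = -64)
t*((-106 - 1*176) + C(6, -20)) = -64*((-106 - 1*176) + (6**2 + 5*(-20))) = -64*((-106 - 176) + (36 - 100)) = -64*(-282 - 64) = -64*(-346) = 22144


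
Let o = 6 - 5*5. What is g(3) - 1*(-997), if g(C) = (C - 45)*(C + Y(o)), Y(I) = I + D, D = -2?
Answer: 1753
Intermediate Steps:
o = -19 (o = 6 - 25 = -19)
Y(I) = -2 + I (Y(I) = I - 2 = -2 + I)
g(C) = (-45 + C)*(-21 + C) (g(C) = (C - 45)*(C + (-2 - 19)) = (-45 + C)*(C - 21) = (-45 + C)*(-21 + C))
g(3) - 1*(-997) = (945 + 3² - 66*3) - 1*(-997) = (945 + 9 - 198) + 997 = 756 + 997 = 1753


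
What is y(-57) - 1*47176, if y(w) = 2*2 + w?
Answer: -47229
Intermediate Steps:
y(w) = 4 + w
y(-57) - 1*47176 = (4 - 57) - 1*47176 = -53 - 47176 = -47229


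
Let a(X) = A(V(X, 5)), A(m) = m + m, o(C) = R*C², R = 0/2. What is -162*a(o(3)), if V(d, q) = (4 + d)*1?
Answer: -1296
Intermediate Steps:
R = 0 (R = 0*(½) = 0)
V(d, q) = 4 + d
o(C) = 0 (o(C) = 0*C² = 0)
A(m) = 2*m
a(X) = 8 + 2*X (a(X) = 2*(4 + X) = 8 + 2*X)
-162*a(o(3)) = -162*(8 + 2*0) = -162*(8 + 0) = -162*8 = -1296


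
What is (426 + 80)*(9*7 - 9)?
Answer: 27324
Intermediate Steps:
(426 + 80)*(9*7 - 9) = 506*(63 - 9) = 506*54 = 27324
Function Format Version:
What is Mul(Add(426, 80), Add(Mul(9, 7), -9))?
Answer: 27324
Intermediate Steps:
Mul(Add(426, 80), Add(Mul(9, 7), -9)) = Mul(506, Add(63, -9)) = Mul(506, 54) = 27324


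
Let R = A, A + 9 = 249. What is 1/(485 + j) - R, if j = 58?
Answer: -130319/543 ≈ -240.00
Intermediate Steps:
A = 240 (A = -9 + 249 = 240)
R = 240
1/(485 + j) - R = 1/(485 + 58) - 1*240 = 1/543 - 240 = -130319/543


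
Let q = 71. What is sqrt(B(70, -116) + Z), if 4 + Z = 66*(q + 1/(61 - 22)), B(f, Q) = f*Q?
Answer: 8*I*sqrt(9074)/13 ≈ 58.62*I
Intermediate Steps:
B(f, Q) = Q*f
Z = 60888/13 (Z = -4 + 66*(71 + 1/(61 - 22)) = -4 + 66*(71 + 1/39) = -4 + 66*(2770/39) = -4 + 60940/13 = 60888/13 ≈ 4683.7)
sqrt(B(70, -116) + Z) = sqrt(-116*70 + 60888/13) = sqrt(-8120 + 60888/13) = sqrt(-44672/13) = 8*I*sqrt(9074)/13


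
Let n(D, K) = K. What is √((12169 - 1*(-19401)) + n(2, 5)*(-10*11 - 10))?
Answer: √30970 ≈ 175.98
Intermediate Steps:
√((12169 - 1*(-19401)) + n(2, 5)*(-10*11 - 10)) = √((12169 - 1*(-19401)) + 5*(-10*11 - 10)) = √((12169 + 19401) + 5*(-110 - 10)) = √(31570 + 5*(-120)) = √(31570 - 600) = √30970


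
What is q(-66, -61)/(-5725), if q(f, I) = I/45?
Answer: 61/257625 ≈ 0.00023678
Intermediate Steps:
q(f, I) = I/45 (q(f, I) = I*(1/45) = I/45)
q(-66, -61)/(-5725) = ((1/45)*(-61))/(-5725) = -61/45*(-1/5725) = 61/257625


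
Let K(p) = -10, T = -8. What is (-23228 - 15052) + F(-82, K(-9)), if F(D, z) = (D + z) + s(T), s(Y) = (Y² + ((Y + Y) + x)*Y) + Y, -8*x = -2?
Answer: -38190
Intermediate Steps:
x = ¼ (x = -⅛*(-2) = ¼ ≈ 0.25000)
s(Y) = Y + Y² + Y*(¼ + 2*Y) (s(Y) = (Y² + ((Y + Y) + ¼)*Y) + Y = (Y² + (2*Y + ¼)*Y) + Y = (Y² + (¼ + 2*Y)*Y) + Y = (Y² + Y*(¼ + 2*Y)) + Y = Y + Y² + Y*(¼ + 2*Y))
F(D, z) = 182 + D + z (F(D, z) = (D + z) + (¼)*(-8)*(5 + 12*(-8)) = (D + z) + (¼)*(-8)*(5 - 96) = (D + z) + (¼)*(-8)*(-91) = (D + z) + 182 = 182 + D + z)
(-23228 - 15052) + F(-82, K(-9)) = (-23228 - 15052) + (182 - 82 - 10) = -38280 + 90 = -38190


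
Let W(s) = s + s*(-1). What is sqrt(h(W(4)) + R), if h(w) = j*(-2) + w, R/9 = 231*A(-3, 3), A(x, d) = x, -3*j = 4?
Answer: I*sqrt(56109)/3 ≈ 78.958*I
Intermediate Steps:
j = -4/3 (j = -1/3*4 = -4/3 ≈ -1.3333)
W(s) = 0 (W(s) = s - s = 0)
R = -6237 (R = 9*(231*(-3)) = 9*(-693) = -6237)
h(w) = 8/3 + w (h(w) = -4/3*(-2) + w = 8/3 + w)
sqrt(h(W(4)) + R) = sqrt((8/3 + 0) - 6237) = sqrt(8/3 - 6237) = sqrt(-18703/3) = I*sqrt(56109)/3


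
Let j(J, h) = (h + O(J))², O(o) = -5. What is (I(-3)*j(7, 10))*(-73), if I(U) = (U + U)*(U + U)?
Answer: -65700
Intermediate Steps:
I(U) = 4*U² (I(U) = (2*U)*(2*U) = 4*U²)
j(J, h) = (-5 + h)² (j(J, h) = (h - 5)² = (-5 + h)²)
(I(-3)*j(7, 10))*(-73) = ((4*(-3)²)*(-5 + 10)²)*(-73) = ((4*9)*5²)*(-73) = (36*25)*(-73) = 900*(-73) = -65700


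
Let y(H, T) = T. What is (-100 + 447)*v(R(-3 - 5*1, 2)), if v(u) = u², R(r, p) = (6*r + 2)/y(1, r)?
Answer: 183563/16 ≈ 11473.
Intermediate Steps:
R(r, p) = (2 + 6*r)/r (R(r, p) = (6*r + 2)/r = (2 + 6*r)/r)
(-100 + 447)*v(R(-3 - 5*1, 2)) = (-100 + 447)*(6 + 2/(-3 - 5*1))² = 347*(6 + 2/(-3 - 5))² = 347*(6 + 2/(-8))² = 347*(6 + 2*(-⅛))² = 347*(6 - ¼)² = 347*(23/4)² = 347*(529/16) = 183563/16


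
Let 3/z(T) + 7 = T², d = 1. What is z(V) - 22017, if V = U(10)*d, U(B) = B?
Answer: -682526/31 ≈ -22017.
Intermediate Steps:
V = 10 (V = 10*1 = 10)
z(T) = 3/(-7 + T²)
z(V) - 22017 = 3/(-7 + 10²) - 22017 = 3/(-7 + 100) - 22017 = 3/93 - 22017 = 3*(1/93) - 22017 = 1/31 - 22017 = -682526/31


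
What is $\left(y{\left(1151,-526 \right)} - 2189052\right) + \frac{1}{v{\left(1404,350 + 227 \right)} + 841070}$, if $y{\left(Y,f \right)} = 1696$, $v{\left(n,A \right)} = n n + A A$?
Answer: $- \frac{6879704901539}{3145215} \approx -2.1874 \cdot 10^{6}$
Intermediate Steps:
$v{\left(n,A \right)} = A^{2} + n^{2}$ ($v{\left(n,A \right)} = n^{2} + A^{2} = A^{2} + n^{2}$)
$\left(y{\left(1151,-526 \right)} - 2189052\right) + \frac{1}{v{\left(1404,350 + 227 \right)} + 841070} = \left(1696 - 2189052\right) + \frac{1}{\left(\left(350 + 227\right)^{2} + 1404^{2}\right) + 841070} = -2187356 + \frac{1}{\left(577^{2} + 1971216\right) + 841070} = -2187356 + \frac{1}{\left(332929 + 1971216\right) + 841070} = -2187356 + \frac{1}{2304145 + 841070} = -2187356 + \frac{1}{3145215} = - \frac{6879704901539}{3145215}$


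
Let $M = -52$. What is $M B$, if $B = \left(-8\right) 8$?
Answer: $3328$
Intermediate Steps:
$B = -64$
$M B = \left(-52\right) \left(-64\right) = 3328$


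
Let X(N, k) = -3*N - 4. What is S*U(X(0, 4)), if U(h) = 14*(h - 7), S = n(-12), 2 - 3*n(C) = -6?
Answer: -1232/3 ≈ -410.67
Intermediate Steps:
X(N, k) = -4 - 3*N
n(C) = 8/3 (n(C) = 2/3 - 1/3*(-6) = 2/3 + 2 = 8/3)
S = 8/3 ≈ 2.6667
U(h) = -98 + 14*h (U(h) = 14*(-7 + h) = -98 + 14*h)
S*U(X(0, 4)) = 8*(-98 + 14*(-4 - 3*0))/3 = 8*(-98 + 14*(-4 + 0))/3 = 8*(-98 + 14*(-4))/3 = 8*(-98 - 56)/3 = (8/3)*(-154) = -1232/3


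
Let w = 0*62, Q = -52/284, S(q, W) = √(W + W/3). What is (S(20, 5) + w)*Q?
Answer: -26*√15/213 ≈ -0.47276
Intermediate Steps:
S(q, W) = 2*√3*√W/3 (S(q, W) = √(W + W*(⅓)) = √(W + W/3) = √(4*W/3) = 2*√3*√W/3)
Q = -13/71 (Q = -52*1/284 = -13/71 ≈ -0.18310)
w = 0
(S(20, 5) + w)*Q = (2*√3*√5/3 + 0)*(-13/71) = (2*√15/3 + 0)*(-13/71) = (2*√15/3)*(-13/71) = -26*√15/213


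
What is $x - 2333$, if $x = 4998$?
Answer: $2665$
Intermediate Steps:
$x - 2333 = 4998 - 2333 = 2665$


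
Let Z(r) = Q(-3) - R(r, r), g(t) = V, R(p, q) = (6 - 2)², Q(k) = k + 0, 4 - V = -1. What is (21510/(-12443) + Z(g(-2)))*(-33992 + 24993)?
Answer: 2321085073/12443 ≈ 1.8654e+5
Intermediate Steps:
V = 5 (V = 4 - 1*(-1) = 4 + 1 = 5)
Q(k) = k
R(p, q) = 16 (R(p, q) = 4² = 16)
g(t) = 5
Z(r) = -19 (Z(r) = -3 - 1*16 = -3 - 16 = -19)
(21510/(-12443) + Z(g(-2)))*(-33992 + 24993) = (21510/(-12443) - 19)*(-33992 + 24993) = (21510*(-1/12443) - 19)*(-8999) = (-21510/12443 - 19)*(-8999) = -257927/12443*(-8999) = 2321085073/12443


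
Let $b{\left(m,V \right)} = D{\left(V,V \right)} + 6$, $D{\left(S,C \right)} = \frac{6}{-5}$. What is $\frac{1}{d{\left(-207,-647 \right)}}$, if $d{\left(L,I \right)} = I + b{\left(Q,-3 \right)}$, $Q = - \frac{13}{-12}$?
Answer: $- \frac{5}{3211} \approx -0.0015571$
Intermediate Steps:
$D{\left(S,C \right)} = - \frac{6}{5}$ ($D{\left(S,C \right)} = 6 \left(- \frac{1}{5}\right) = - \frac{6}{5}$)
$Q = \frac{13}{12}$ ($Q = \left(-13\right) \left(- \frac{1}{12}\right) = \frac{13}{12} \approx 1.0833$)
$b{\left(m,V \right)} = \frac{24}{5}$ ($b{\left(m,V \right)} = - \frac{6}{5} + 6 = \frac{24}{5}$)
$d{\left(L,I \right)} = \frac{24}{5} + I$ ($d{\left(L,I \right)} = I + \frac{24}{5} = \frac{24}{5} + I$)
$\frac{1}{d{\left(-207,-647 \right)}} = \frac{1}{\frac{24}{5} - 647} = \frac{1}{- \frac{3211}{5}} = - \frac{5}{3211}$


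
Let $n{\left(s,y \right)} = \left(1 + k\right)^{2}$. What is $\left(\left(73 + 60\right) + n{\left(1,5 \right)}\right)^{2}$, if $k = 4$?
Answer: $24964$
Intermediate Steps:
$n{\left(s,y \right)} = 25$ ($n{\left(s,y \right)} = \left(1 + 4\right)^{2} = 5^{2} = 25$)
$\left(\left(73 + 60\right) + n{\left(1,5 \right)}\right)^{2} = \left(\left(73 + 60\right) + 25\right)^{2} = \left(133 + 25\right)^{2} = 158^{2} = 24964$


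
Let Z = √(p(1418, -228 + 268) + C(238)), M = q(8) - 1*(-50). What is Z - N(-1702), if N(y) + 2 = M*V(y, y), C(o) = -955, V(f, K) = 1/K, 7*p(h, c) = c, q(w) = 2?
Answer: 1728/851 + I*√46515/7 ≈ 2.0306 + 30.81*I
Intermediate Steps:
p(h, c) = c/7
M = 52 (M = 2 - 1*(-50) = 2 + 50 = 52)
N(y) = -2 + 52/y
Z = I*√46515/7 (Z = √((-228 + 268)/7 - 955) = √((⅐)*40 - 955) = √(40/7 - 955) = √(-6645/7) = I*√46515/7 ≈ 30.81*I)
Z - N(-1702) = I*√46515/7 - (-2 + 52/(-1702)) = I*√46515/7 - (-2 + 52*(-1/1702)) = I*√46515/7 - (-2 - 26/851) = I*√46515/7 - 1*(-1728/851) = I*√46515/7 + 1728/851 = 1728/851 + I*√46515/7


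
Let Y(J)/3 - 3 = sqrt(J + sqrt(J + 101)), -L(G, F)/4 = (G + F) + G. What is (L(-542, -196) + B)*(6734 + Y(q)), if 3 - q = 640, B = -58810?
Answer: -362031670 - 161070*sqrt(-637 + 2*I*sqrt(134)) ≈ -3.6211e+8 - 4.0659e+6*I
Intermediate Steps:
q = -637 (q = 3 - 1*640 = 3 - 640 = -637)
L(G, F) = -8*G - 4*F (L(G, F) = -4*((G + F) + G) = -4*((F + G) + G) = -4*(F + 2*G) = -8*G - 4*F)
Y(J) = 9 + 3*sqrt(J + sqrt(101 + J)) (Y(J) = 9 + 3*sqrt(J + sqrt(J + 101)) = 9 + 3*sqrt(J + sqrt(101 + J)))
(L(-542, -196) + B)*(6734 + Y(q)) = ((-8*(-542) - 4*(-196)) - 58810)*(6734 + (9 + 3*sqrt(-637 + sqrt(101 - 637)))) = ((4336 + 784) - 58810)*(6734 + (9 + 3*sqrt(-637 + sqrt(-536)))) = (5120 - 58810)*(6734 + (9 + 3*sqrt(-637 + 2*I*sqrt(134)))) = -53690*(6743 + 3*sqrt(-637 + 2*I*sqrt(134))) = -362031670 - 161070*sqrt(-637 + 2*I*sqrt(134))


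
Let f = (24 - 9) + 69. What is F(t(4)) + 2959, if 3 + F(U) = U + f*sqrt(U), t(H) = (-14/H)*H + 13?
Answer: 2955 + 84*I ≈ 2955.0 + 84.0*I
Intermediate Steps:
t(H) = -1 (t(H) = -14 + 13 = -1)
f = 84 (f = 15 + 69 = 84)
F(U) = -3 + U + 84*sqrt(U) (F(U) = -3 + (U + 84*sqrt(U)) = -3 + U + 84*sqrt(U))
F(t(4)) + 2959 = (-3 - 1 + 84*sqrt(-1)) + 2959 = (-3 - 1 + 84*I) + 2959 = (-4 + 84*I) + 2959 = 2955 + 84*I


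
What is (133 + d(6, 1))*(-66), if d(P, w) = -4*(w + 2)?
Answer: -7986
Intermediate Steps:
d(P, w) = -8 - 4*w (d(P, w) = -4*(2 + w) = -8 - 4*w)
(133 + d(6, 1))*(-66) = (133 + (-8 - 4*1))*(-66) = (133 + (-8 - 4))*(-66) = (133 - 12)*(-66) = 121*(-66) = -7986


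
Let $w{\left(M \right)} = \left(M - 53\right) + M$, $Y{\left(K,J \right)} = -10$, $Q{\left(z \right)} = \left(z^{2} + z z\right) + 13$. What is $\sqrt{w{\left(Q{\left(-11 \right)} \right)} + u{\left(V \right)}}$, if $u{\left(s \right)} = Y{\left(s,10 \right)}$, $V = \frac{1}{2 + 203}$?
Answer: $\sqrt{447} \approx 21.142$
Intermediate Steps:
$Q{\left(z \right)} = 13 + 2 z^{2}$ ($Q{\left(z \right)} = \left(z^{2} + z^{2}\right) + 13 = 2 z^{2} + 13 = 13 + 2 z^{2}$)
$V = \frac{1}{205} \approx 0.0048781$
$u{\left(s \right)} = -10$
$w{\left(M \right)} = -53 + 2 M$ ($w{\left(M \right)} = \left(M - 53\right) + M = \left(-53 + M\right) + M = -53 + 2 M$)
$\sqrt{w{\left(Q{\left(-11 \right)} \right)} + u{\left(V \right)}} = \sqrt{\left(-53 + 2 \left(13 + 2 \left(-11\right)^{2}\right)\right) - 10} = \sqrt{\left(-53 + 2 \left(13 + 2 \cdot 121\right)\right) - 10} = \sqrt{\left(-53 + 2 \left(13 + 242\right)\right) - 10} = \sqrt{\left(-53 + 2 \cdot 255\right) - 10} = \sqrt{\left(-53 + 510\right) - 10} = \sqrt{457 - 10} = \sqrt{447}$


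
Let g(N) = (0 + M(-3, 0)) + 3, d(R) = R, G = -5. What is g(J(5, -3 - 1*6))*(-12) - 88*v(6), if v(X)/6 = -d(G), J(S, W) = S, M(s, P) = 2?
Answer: -2700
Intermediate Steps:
g(N) = 5 (g(N) = (0 + 2) + 3 = 2 + 3 = 5)
v(X) = 30 (v(X) = 6*(-1*(-5)) = 6*5 = 30)
g(J(5, -3 - 1*6))*(-12) - 88*v(6) = 5*(-12) - 88*30 = -60 - 2640 = -2700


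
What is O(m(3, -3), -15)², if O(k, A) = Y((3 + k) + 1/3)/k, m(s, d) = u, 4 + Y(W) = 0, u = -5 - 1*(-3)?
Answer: 4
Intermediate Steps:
u = -2 (u = -5 + 3 = -2)
Y(W) = -4 (Y(W) = -4 + 0 = -4)
m(s, d) = -2
O(k, A) = -4/k
O(m(3, -3), -15)² = (-4/(-2))² = (-4*(-½))² = 2² = 4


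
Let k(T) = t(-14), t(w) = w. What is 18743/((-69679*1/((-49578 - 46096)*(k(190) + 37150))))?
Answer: 66592935552352/69679 ≈ 9.5571e+8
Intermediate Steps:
k(T) = -14
18743/((-69679*1/((-49578 - 46096)*(k(190) + 37150)))) = 18743/((-69679*1/((-49578 - 46096)*(-14 + 37150)))) = 18743/((-69679/((-95674*37136)))) = 18743/((-69679/(-3552949664))) = 18743/((-69679*(-1/3552949664))) = 18743/(69679/3552949664) = 18743*(3552949664/69679) = 66592935552352/69679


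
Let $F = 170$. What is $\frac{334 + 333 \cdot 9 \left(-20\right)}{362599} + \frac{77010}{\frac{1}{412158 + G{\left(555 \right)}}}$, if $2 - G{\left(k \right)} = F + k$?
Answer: $\frac{11488807665641044}{362599} \approx 3.1685 \cdot 10^{10}$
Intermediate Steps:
$G{\left(k \right)} = -168 - k$ ($G{\left(k \right)} = 2 - \left(170 + k\right) = -168 - k$)
$\frac{334 + 333 \cdot 9 \left(-20\right)}{362599} + \frac{77010}{\frac{1}{412158 + G{\left(555 \right)}}} = \frac{334 + 333 \cdot 9 \left(-20\right)}{362599} + \frac{77010}{\frac{1}{412158 - 723}} = \left(334 + 333 \left(-180\right)\right) \frac{1}{362599} + \frac{77010}{\frac{1}{412158 - 723}} = \left(334 - 59940\right) \frac{1}{362599} + \frac{77010}{\frac{1}{412158 - 723}} = \left(-59606\right) \frac{1}{362599} + \frac{77010}{\frac{1}{411435}} = - \frac{59606}{362599} + 77010 \frac{1}{\frac{1}{411435}} = - \frac{59606}{362599} + 77010 \cdot 411435 = - \frac{59606}{362599} + 31684609350 = \frac{11488807665641044}{362599}$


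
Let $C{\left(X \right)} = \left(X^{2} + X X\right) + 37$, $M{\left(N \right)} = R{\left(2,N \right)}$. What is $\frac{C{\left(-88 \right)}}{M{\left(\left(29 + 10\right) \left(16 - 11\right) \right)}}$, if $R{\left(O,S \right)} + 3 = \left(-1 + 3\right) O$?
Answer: $15525$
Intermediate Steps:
$R{\left(O,S \right)} = -3 + 2 O$ ($R{\left(O,S \right)} = -3 + \left(-1 + 3\right) O = -3 + 2 O$)
$M{\left(N \right)} = 1$ ($M{\left(N \right)} = -3 + 2 \cdot 2 = -3 + 4 = 1$)
$C{\left(X \right)} = 37 + 2 X^{2}$ ($C{\left(X \right)} = \left(X^{2} + X^{2}\right) + 37 = 2 X^{2} + 37 = 37 + 2 X^{2}$)
$\frac{C{\left(-88 \right)}}{M{\left(\left(29 + 10\right) \left(16 - 11\right) \right)}} = \frac{37 + 2 \left(-88\right)^{2}}{1} = \left(37 + 2 \cdot 7744\right) 1 = \left(37 + 15488\right) 1 = 15525 \cdot 1 = 15525$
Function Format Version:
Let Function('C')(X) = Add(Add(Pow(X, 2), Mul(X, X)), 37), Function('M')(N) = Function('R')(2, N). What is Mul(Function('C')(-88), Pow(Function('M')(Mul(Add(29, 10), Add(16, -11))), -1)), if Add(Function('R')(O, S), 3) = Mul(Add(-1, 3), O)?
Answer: 15525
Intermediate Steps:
Function('R')(O, S) = Add(-3, Mul(2, O)) (Function('R')(O, S) = Add(-3, Mul(Add(-1, 3), O)) = Add(-3, Mul(2, O)))
Function('M')(N) = 1 (Function('M')(N) = Add(-3, Mul(2, 2)) = Add(-3, 4) = 1)
Function('C')(X) = Add(37, Mul(2, Pow(X, 2))) (Function('C')(X) = Add(Add(Pow(X, 2), Pow(X, 2)), 37) = Add(Mul(2, Pow(X, 2)), 37) = Add(37, Mul(2, Pow(X, 2))))
Mul(Function('C')(-88), Pow(Function('M')(Mul(Add(29, 10), Add(16, -11))), -1)) = Mul(Add(37, Mul(2, Pow(-88, 2))), Pow(1, -1)) = Mul(Add(37, Mul(2, 7744)), 1) = Mul(Add(37, 15488), 1) = Mul(15525, 1) = 15525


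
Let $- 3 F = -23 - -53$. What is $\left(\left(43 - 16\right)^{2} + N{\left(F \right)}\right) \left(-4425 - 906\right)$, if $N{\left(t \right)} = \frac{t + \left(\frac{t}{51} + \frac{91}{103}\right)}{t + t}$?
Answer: $- \frac{136185120043}{35020} \approx -3.8888 \cdot 10^{6}$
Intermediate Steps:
$F = -10$ ($F = - \frac{-23 - -53}{3} = - \frac{-23 + 53}{3} = \left(- \frac{1}{3}\right) 30 = -10$)
$N{\left(t \right)} = \frac{\frac{91}{103} + \frac{52 t}{51}}{2 t}$ ($N{\left(t \right)} = \frac{t + \left(t \frac{1}{51} + 91 \cdot \frac{1}{103}\right)}{2 t} = \left(t + \left(\frac{t}{51} + \frac{91}{103}\right)\right) \frac{1}{2 t} = \left(t + \left(\frac{91}{103} + \frac{t}{51}\right)\right) \frac{1}{2 t} = \left(\frac{91}{103} + \frac{52 t}{51}\right) \frac{1}{2 t} = \frac{\frac{91}{103} + \frac{52 t}{51}}{2 t}$)
$\left(\left(43 - 16\right)^{2} + N{\left(F \right)}\right) \left(-4425 - 906\right) = \left(\left(43 - 16\right)^{2} + \frac{13 \left(357 + 412 \left(-10\right)\right)}{10506 \left(-10\right)}\right) \left(-4425 - 906\right) = \left(27^{2} + \frac{13}{10506} \left(- \frac{1}{10}\right) \left(357 - 4120\right)\right) \left(-5331\right) = \left(729 + \frac{13}{10506} \left(- \frac{1}{10}\right) \left(-3763\right)\right) \left(-5331\right) = \left(729 + \frac{48919}{105060}\right) \left(-5331\right) = \frac{76637659}{105060} \left(-5331\right) = - \frac{136185120043}{35020}$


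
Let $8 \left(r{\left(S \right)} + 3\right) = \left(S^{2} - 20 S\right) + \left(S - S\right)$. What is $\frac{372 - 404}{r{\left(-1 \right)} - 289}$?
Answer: $\frac{256}{2315} \approx 0.11058$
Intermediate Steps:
$r{\left(S \right)} = -3 - \frac{5 S}{2} + \frac{S^{2}}{8}$ ($r{\left(S \right)} = -3 + \frac{\left(S^{2} - 20 S\right) + \left(S - S\right)}{8} = -3 + \frac{\left(S^{2} - 20 S\right) + 0}{8} = -3 + \frac{S^{2} - 20 S}{8} = -3 + \left(- \frac{5 S}{2} + \frac{S^{2}}{8}\right) = -3 - \frac{5 S}{2} + \frac{S^{2}}{8}$)
$\frac{372 - 404}{r{\left(-1 \right)} - 289} = \frac{372 - 404}{\left(-3 - - \frac{5}{2} + \frac{\left(-1\right)^{2}}{8}\right) - 289} = - \frac{32}{\left(-3 + \frac{5}{2} + \frac{1}{8} \cdot 1\right) - 289} = - \frac{32}{\left(-3 + \frac{5}{2} + \frac{1}{8}\right) - 289} = - \frac{32}{- \frac{3}{8} - 289} = - \frac{32}{- \frac{2315}{8}} = \left(-32\right) \left(- \frac{8}{2315}\right) = \frac{256}{2315}$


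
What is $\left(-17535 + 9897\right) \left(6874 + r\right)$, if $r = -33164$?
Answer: $200803020$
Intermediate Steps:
$\left(-17535 + 9897\right) \left(6874 + r\right) = \left(-17535 + 9897\right) \left(6874 - 33164\right) = \left(-7638\right) \left(-26290\right) = 200803020$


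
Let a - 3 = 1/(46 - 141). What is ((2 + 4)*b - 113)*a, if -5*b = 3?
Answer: -165572/475 ≈ -348.57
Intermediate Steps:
b = -⅗ (b = -⅕*3 = -⅗ ≈ -0.60000)
a = 284/95 (a = 3 + 1/(46 - 141) = 3 + 1/(-95) = 3 - 1/95 = 284/95 ≈ 2.9895)
((2 + 4)*b - 113)*a = ((2 + 4)*(-⅗) - 113)*(284/95) = (6*(-⅗) - 113)*(284/95) = (-18/5 - 113)*(284/95) = -583/5*284/95 = -165572/475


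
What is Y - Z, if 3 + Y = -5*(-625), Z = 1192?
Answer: 1930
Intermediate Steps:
Y = 3122 (Y = -3 - 5*(-625) = -3 + 3125 = 3122)
Y - Z = 3122 - 1*1192 = 3122 - 1192 = 1930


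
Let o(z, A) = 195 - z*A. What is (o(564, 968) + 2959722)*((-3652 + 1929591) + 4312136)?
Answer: 15058494717375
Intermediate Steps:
o(z, A) = 195 - A*z
(o(564, 968) + 2959722)*((-3652 + 1929591) + 4312136) = ((195 - 1*968*564) + 2959722)*((-3652 + 1929591) + 4312136) = ((195 - 545952) + 2959722)*(1925939 + 4312136) = (-545757 + 2959722)*6238075 = 2413965*6238075 = 15058494717375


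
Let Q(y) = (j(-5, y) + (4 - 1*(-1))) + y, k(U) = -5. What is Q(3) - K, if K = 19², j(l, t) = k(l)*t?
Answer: -368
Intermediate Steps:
j(l, t) = -5*t
K = 361
Q(y) = 5 - 4*y (Q(y) = (-5*y + (4 - 1*(-1))) + y = (-5*y + (4 + 1)) + y = (-5*y + 5) + y = (5 - 5*y) + y = 5 - 4*y)
Q(3) - K = (5 - 4*3) - 1*361 = (5 - 12) - 361 = -7 - 361 = -368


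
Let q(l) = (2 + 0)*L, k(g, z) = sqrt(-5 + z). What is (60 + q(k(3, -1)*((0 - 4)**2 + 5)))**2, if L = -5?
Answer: 2500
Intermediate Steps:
q(l) = -10 (q(l) = (2 + 0)*(-5) = 2*(-5) = -10)
(60 + q(k(3, -1)*((0 - 4)**2 + 5)))**2 = (60 - 10)**2 = 50**2 = 2500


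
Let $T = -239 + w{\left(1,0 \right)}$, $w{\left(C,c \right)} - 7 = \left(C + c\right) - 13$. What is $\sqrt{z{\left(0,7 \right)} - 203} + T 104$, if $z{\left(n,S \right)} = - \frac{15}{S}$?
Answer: $-25376 + \frac{2 i \sqrt{2513}}{7} \approx -25376.0 + 14.323 i$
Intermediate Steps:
$w{\left(C,c \right)} = -6 + C + c$ ($w{\left(C,c \right)} = 7 - \left(13 - C - c\right) = 7 + \left(-13 + C + c\right) = -6 + C + c$)
$T = -244$ ($T = -239 + \left(-6 + 1 + 0\right) = -239 - 5 = -244$)
$\sqrt{z{\left(0,7 \right)} - 203} + T 104 = \sqrt{- \frac{15}{7} - 203} - 25376 = \sqrt{- \frac{1436}{7}} - 25376 = \frac{2 i \sqrt{2513}}{7} - 25376 = -25376 + \frac{2 i \sqrt{2513}}{7}$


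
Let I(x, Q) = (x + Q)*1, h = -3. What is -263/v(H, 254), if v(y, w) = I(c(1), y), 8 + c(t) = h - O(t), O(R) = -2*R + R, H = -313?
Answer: 263/323 ≈ 0.81424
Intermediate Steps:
O(R) = -R
c(t) = -11 + t (c(t) = -8 + (-3 - (-1)*t) = -8 + (-3 + t) = -11 + t)
I(x, Q) = Q + x (I(x, Q) = (Q + x)*1 = Q + x)
v(y, w) = -10 + y (v(y, w) = y + (-11 + 1) = y - 10 = -10 + y)
-263/v(H, 254) = -263/(-10 - 313) = -263/(-323) = -263*(-1/323) = 263/323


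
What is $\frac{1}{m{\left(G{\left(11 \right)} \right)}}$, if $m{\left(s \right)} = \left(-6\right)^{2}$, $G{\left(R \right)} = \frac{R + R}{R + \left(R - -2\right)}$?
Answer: $\frac{1}{36} \approx 0.027778$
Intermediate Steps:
$G{\left(R \right)} = \frac{2 R}{2 + 2 R}$ ($G{\left(R \right)} = \frac{2 R}{R + \left(R + 2\right)} = \frac{2 R}{R + \left(2 + R\right)} = \frac{2 R}{2 + 2 R}$)
$m{\left(s \right)} = 36$
$\frac{1}{m{\left(G{\left(11 \right)} \right)}} = \frac{1}{36}$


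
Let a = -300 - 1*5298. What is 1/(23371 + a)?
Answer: 1/17773 ≈ 5.6265e-5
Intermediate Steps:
a = -5598 (a = -300 - 5298 = -5598)
1/(23371 + a) = 1/(23371 - 5598) = 1/17773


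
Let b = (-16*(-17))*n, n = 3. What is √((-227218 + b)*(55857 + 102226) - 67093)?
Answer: I*√35790374459 ≈ 1.8918e+5*I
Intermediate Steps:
b = 816 (b = -16*(-17)*3 = 272*3 = 816)
√((-227218 + b)*(55857 + 102226) - 67093) = √((-227218 + 816)*(55857 + 102226) - 67093) = √(-226402*158083 - 67093) = √(-35790307366 - 67093) = √(-35790374459) = I*√35790374459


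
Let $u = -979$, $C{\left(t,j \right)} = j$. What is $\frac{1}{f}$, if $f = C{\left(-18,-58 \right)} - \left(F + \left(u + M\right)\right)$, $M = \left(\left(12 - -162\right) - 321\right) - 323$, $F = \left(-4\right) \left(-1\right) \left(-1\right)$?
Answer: $\frac{1}{1395} \approx 0.00071685$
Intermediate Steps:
$F = -4$ ($F = 4 \left(-1\right) = -4$)
$M = -470$ ($M = \left(\left(12 + 162\right) - 321\right) - 323 = \left(174 - 321\right) - 323 = -147 - 323 = -470$)
$f = 1395$ ($f = -58 - \left(-4 - 1449\right) = -58 - -1453 = -58 + 1453 = 1395$)
$\frac{1}{f} = \frac{1}{1395}$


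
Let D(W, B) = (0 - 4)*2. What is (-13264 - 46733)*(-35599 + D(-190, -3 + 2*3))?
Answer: 2136313179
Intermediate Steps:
D(W, B) = -8 (D(W, B) = -4*2 = -8)
(-13264 - 46733)*(-35599 + D(-190, -3 + 2*3)) = (-13264 - 46733)*(-35599 - 8) = -59997*(-35607) = 2136313179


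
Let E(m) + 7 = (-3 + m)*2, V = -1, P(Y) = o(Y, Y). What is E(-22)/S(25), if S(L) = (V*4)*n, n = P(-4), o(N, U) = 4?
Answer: 57/16 ≈ 3.5625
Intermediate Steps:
P(Y) = 4
n = 4
S(L) = -16 (S(L) = -1*4*4 = -4*4 = -16)
E(m) = -13 + 2*m (E(m) = -7 + (-3 + m)*2 = -7 + (-6 + 2*m) = -13 + 2*m)
E(-22)/S(25) = (-13 + 2*(-22))/(-16) = (-13 - 44)*(-1/16) = -57*(-1/16) = 57/16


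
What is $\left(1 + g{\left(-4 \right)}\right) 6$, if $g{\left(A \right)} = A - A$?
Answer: $6$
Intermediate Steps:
$g{\left(A \right)} = 0$
$\left(1 + g{\left(-4 \right)}\right) 6 = \left(1 + 0\right) 6 = 1 \cdot 6 = 6$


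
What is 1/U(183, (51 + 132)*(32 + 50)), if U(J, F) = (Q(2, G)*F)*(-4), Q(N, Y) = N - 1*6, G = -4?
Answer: 1/240096 ≈ 4.1650e-6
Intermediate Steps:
Q(N, Y) = -6 + N (Q(N, Y) = N - 6 = -6 + N)
U(J, F) = 16*F (U(J, F) = ((-6 + 2)*F)*(-4) = -4*F*(-4) = 16*F)
1/U(183, (51 + 132)*(32 + 50)) = 1/(16*((51 + 132)*(32 + 50))) = 1/(16*(183*82)) = 1/(16*15006) = 1/240096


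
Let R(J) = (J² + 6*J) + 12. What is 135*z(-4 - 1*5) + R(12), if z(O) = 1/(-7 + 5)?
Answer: 321/2 ≈ 160.50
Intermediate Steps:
R(J) = 12 + J² + 6*J
z(O) = -½ (z(O) = 1/(-2) = -½)
135*z(-4 - 1*5) + R(12) = 135*(-½) + (12 + 12² + 6*12) = -135/2 + (12 + 144 + 72) = -135/2 + 228 = 321/2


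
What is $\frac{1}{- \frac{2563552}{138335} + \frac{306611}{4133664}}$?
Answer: $- \frac{571830409440}{10554447581843} \approx -0.054179$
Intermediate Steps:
$\frac{1}{- \frac{2563552}{138335} + \frac{306611}{4133664}} = \frac{1}{- \frac{10554447581843}{571830409440}} = - \frac{571830409440}{10554447581843}$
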